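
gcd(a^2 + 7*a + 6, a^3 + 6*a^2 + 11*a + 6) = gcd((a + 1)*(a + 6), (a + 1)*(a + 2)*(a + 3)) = a + 1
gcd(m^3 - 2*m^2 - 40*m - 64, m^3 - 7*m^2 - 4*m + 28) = m + 2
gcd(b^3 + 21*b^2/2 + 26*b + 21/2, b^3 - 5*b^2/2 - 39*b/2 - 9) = b^2 + 7*b/2 + 3/2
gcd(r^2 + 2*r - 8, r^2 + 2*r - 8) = r^2 + 2*r - 8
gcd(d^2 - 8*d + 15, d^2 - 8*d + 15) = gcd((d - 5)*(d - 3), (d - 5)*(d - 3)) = d^2 - 8*d + 15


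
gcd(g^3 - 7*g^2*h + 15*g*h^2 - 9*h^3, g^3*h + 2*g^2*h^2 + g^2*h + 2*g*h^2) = 1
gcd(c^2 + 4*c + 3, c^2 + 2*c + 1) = c + 1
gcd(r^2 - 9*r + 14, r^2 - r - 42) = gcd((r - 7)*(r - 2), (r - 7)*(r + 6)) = r - 7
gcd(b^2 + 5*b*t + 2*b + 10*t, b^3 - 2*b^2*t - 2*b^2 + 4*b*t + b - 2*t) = 1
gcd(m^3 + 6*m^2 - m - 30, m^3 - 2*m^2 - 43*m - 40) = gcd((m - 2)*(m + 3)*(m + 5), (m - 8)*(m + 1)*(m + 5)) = m + 5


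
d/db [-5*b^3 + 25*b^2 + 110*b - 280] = -15*b^2 + 50*b + 110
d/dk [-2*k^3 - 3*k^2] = 6*k*(-k - 1)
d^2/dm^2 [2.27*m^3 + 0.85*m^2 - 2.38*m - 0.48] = 13.62*m + 1.7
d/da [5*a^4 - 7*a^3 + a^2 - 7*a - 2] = 20*a^3 - 21*a^2 + 2*a - 7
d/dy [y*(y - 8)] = 2*y - 8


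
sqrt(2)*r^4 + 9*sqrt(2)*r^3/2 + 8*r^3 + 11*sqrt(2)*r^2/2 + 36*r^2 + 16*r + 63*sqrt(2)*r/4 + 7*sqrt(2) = (r + 4)*(r + sqrt(2)/2)*(r + 7*sqrt(2)/2)*(sqrt(2)*r + sqrt(2)/2)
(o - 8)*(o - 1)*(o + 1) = o^3 - 8*o^2 - o + 8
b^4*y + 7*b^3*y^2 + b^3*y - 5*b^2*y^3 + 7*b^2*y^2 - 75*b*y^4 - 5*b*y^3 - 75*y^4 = (b - 3*y)*(b + 5*y)^2*(b*y + y)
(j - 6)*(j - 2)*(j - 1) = j^3 - 9*j^2 + 20*j - 12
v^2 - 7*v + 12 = (v - 4)*(v - 3)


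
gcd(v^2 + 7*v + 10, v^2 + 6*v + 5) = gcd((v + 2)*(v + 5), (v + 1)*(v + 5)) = v + 5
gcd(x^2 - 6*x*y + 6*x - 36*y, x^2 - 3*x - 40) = 1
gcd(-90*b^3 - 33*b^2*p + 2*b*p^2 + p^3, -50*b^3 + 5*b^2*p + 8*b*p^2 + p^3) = 5*b + p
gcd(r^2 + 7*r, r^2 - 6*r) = r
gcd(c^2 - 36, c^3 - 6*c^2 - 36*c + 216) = c^2 - 36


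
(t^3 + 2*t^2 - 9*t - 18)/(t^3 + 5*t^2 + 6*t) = (t - 3)/t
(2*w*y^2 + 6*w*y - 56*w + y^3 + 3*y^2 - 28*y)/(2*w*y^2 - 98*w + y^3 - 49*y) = (y - 4)/(y - 7)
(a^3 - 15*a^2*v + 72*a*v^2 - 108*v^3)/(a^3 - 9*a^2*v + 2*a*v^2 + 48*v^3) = (-a^2 + 12*a*v - 36*v^2)/(-a^2 + 6*a*v + 16*v^2)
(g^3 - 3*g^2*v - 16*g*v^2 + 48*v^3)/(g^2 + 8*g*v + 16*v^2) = (g^2 - 7*g*v + 12*v^2)/(g + 4*v)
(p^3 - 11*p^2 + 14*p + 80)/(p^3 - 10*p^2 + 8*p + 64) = (p - 5)/(p - 4)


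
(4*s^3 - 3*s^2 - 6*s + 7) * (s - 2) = 4*s^4 - 11*s^3 + 19*s - 14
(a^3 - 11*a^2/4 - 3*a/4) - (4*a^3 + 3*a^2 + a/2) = -3*a^3 - 23*a^2/4 - 5*a/4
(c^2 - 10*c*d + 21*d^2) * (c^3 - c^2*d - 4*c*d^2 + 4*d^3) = c^5 - 11*c^4*d + 27*c^3*d^2 + 23*c^2*d^3 - 124*c*d^4 + 84*d^5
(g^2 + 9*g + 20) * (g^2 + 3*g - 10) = g^4 + 12*g^3 + 37*g^2 - 30*g - 200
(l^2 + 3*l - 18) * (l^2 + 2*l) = l^4 + 5*l^3 - 12*l^2 - 36*l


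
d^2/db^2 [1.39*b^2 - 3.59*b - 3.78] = 2.78000000000000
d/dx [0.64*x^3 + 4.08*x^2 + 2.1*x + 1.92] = 1.92*x^2 + 8.16*x + 2.1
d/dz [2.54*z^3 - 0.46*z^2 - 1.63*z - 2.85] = 7.62*z^2 - 0.92*z - 1.63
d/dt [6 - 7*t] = -7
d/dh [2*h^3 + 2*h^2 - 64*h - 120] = 6*h^2 + 4*h - 64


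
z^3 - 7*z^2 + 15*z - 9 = (z - 3)^2*(z - 1)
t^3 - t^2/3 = t^2*(t - 1/3)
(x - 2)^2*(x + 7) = x^3 + 3*x^2 - 24*x + 28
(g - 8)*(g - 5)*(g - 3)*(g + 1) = g^4 - 15*g^3 + 63*g^2 - 41*g - 120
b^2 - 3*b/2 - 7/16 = (b - 7/4)*(b + 1/4)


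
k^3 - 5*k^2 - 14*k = k*(k - 7)*(k + 2)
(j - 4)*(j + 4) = j^2 - 16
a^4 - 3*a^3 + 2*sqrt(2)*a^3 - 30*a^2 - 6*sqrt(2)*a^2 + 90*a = a*(a - 3)*(a - 3*sqrt(2))*(a + 5*sqrt(2))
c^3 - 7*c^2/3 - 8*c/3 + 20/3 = (c - 2)^2*(c + 5/3)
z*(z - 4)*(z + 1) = z^3 - 3*z^2 - 4*z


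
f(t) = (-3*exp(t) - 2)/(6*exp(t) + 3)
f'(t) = -6*(-3*exp(t) - 2)*exp(t)/(6*exp(t) + 3)^2 - 3*exp(t)/(6*exp(t) + 3)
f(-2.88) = -0.65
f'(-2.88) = 0.02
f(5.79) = -0.50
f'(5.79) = 0.00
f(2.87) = -0.50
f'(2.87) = 0.00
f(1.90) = -0.51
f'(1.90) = 0.01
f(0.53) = -0.54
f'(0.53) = 0.03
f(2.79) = -0.50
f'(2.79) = 0.00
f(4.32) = -0.50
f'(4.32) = 0.00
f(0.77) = -0.53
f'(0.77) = 0.03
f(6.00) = -0.50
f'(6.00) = 0.00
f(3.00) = -0.50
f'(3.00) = 0.00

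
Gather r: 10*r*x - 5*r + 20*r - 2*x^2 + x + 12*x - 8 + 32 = r*(10*x + 15) - 2*x^2 + 13*x + 24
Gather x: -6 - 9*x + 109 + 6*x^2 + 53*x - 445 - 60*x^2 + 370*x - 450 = -54*x^2 + 414*x - 792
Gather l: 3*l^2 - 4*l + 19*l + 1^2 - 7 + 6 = 3*l^2 + 15*l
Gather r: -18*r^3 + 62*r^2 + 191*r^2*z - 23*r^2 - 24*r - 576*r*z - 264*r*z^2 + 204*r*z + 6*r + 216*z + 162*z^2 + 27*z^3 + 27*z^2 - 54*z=-18*r^3 + r^2*(191*z + 39) + r*(-264*z^2 - 372*z - 18) + 27*z^3 + 189*z^2 + 162*z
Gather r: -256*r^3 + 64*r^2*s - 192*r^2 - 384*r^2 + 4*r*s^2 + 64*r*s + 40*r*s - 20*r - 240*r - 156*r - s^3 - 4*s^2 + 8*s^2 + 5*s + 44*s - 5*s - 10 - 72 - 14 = -256*r^3 + r^2*(64*s - 576) + r*(4*s^2 + 104*s - 416) - s^3 + 4*s^2 + 44*s - 96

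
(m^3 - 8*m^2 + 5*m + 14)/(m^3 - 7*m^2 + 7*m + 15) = (m^2 - 9*m + 14)/(m^2 - 8*m + 15)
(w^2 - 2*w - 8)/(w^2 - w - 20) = (-w^2 + 2*w + 8)/(-w^2 + w + 20)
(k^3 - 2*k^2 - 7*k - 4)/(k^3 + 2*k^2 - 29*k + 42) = (k^3 - 2*k^2 - 7*k - 4)/(k^3 + 2*k^2 - 29*k + 42)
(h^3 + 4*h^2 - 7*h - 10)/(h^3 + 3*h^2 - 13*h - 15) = (h - 2)/(h - 3)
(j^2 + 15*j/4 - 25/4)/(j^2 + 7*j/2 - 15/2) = (4*j - 5)/(2*(2*j - 3))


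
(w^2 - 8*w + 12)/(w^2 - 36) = (w - 2)/(w + 6)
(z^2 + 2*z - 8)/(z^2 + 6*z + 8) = (z - 2)/(z + 2)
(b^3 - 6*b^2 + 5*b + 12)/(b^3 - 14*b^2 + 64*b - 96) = (b^2 - 2*b - 3)/(b^2 - 10*b + 24)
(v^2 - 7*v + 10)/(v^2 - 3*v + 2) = (v - 5)/(v - 1)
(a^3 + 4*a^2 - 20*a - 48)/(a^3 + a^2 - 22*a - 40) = (a^2 + 2*a - 24)/(a^2 - a - 20)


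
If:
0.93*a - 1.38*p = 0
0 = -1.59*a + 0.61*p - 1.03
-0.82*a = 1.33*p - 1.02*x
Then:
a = -0.87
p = -0.59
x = -1.47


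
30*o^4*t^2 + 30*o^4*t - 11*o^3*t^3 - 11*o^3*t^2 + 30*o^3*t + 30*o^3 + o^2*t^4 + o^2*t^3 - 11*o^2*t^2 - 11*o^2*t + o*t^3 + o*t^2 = (-6*o + t)*(-5*o + t)*(o*t + 1)*(o*t + o)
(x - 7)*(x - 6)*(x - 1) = x^3 - 14*x^2 + 55*x - 42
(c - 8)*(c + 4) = c^2 - 4*c - 32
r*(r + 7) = r^2 + 7*r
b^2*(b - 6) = b^3 - 6*b^2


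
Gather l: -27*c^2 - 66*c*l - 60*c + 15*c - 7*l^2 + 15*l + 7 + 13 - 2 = -27*c^2 - 45*c - 7*l^2 + l*(15 - 66*c) + 18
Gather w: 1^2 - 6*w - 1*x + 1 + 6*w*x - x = w*(6*x - 6) - 2*x + 2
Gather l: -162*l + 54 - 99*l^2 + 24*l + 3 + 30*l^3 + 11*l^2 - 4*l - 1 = 30*l^3 - 88*l^2 - 142*l + 56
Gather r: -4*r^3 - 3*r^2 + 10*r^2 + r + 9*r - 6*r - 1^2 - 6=-4*r^3 + 7*r^2 + 4*r - 7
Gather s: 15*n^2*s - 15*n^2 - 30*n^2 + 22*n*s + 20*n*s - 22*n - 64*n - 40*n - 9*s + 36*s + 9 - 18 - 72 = -45*n^2 - 126*n + s*(15*n^2 + 42*n + 27) - 81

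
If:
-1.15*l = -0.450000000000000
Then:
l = 0.39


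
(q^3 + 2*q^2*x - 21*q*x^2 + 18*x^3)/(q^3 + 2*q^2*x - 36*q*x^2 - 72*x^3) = (-q^2 + 4*q*x - 3*x^2)/(-q^2 + 4*q*x + 12*x^2)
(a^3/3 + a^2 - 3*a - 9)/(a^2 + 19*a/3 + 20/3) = (a^3 + 3*a^2 - 9*a - 27)/(3*a^2 + 19*a + 20)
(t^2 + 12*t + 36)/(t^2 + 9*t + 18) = (t + 6)/(t + 3)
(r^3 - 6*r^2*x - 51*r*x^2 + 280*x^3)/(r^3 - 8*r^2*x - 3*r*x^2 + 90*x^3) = (-r^2 + r*x + 56*x^2)/(-r^2 + 3*r*x + 18*x^2)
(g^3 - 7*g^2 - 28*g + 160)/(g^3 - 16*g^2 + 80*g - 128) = (g + 5)/(g - 4)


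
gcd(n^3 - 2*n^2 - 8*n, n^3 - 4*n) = n^2 + 2*n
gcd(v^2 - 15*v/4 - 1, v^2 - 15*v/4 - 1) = v^2 - 15*v/4 - 1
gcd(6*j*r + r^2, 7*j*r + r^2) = r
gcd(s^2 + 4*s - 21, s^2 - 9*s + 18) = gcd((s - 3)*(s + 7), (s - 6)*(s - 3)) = s - 3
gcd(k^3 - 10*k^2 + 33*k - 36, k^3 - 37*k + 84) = k^2 - 7*k + 12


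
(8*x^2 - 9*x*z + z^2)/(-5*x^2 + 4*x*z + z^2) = (-8*x + z)/(5*x + z)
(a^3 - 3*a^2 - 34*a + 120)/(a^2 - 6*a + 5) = (a^2 + 2*a - 24)/(a - 1)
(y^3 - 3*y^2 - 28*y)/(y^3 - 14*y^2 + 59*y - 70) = y*(y + 4)/(y^2 - 7*y + 10)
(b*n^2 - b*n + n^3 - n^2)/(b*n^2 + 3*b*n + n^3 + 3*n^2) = (n - 1)/(n + 3)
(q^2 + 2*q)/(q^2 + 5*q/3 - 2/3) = 3*q/(3*q - 1)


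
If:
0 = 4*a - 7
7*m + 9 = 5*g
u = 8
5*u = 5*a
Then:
No Solution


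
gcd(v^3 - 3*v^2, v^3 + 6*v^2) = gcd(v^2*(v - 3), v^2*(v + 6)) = v^2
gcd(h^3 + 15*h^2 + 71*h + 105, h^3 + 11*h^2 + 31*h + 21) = h^2 + 10*h + 21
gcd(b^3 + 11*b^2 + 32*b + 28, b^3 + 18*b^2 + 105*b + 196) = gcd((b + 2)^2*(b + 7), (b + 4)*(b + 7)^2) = b + 7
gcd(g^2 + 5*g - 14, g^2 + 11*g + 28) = g + 7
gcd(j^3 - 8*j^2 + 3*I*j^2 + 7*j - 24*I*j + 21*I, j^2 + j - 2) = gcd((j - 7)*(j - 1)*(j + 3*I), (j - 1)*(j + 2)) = j - 1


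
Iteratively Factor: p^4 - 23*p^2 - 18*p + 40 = (p + 2)*(p^3 - 2*p^2 - 19*p + 20) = (p - 5)*(p + 2)*(p^2 + 3*p - 4) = (p - 5)*(p - 1)*(p + 2)*(p + 4)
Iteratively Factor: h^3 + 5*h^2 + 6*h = (h + 3)*(h^2 + 2*h) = h*(h + 3)*(h + 2)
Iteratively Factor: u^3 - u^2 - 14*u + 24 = (u - 3)*(u^2 + 2*u - 8) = (u - 3)*(u + 4)*(u - 2)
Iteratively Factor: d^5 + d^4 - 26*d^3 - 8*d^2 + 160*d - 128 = (d - 2)*(d^4 + 3*d^3 - 20*d^2 - 48*d + 64) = (d - 2)*(d - 1)*(d^3 + 4*d^2 - 16*d - 64) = (d - 2)*(d - 1)*(d + 4)*(d^2 - 16) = (d - 4)*(d - 2)*(d - 1)*(d + 4)*(d + 4)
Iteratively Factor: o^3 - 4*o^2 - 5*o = (o - 5)*(o^2 + o) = o*(o - 5)*(o + 1)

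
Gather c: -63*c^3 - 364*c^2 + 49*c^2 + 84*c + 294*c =-63*c^3 - 315*c^2 + 378*c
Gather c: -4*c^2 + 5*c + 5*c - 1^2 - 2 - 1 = -4*c^2 + 10*c - 4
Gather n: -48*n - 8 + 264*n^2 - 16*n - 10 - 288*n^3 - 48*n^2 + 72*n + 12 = -288*n^3 + 216*n^2 + 8*n - 6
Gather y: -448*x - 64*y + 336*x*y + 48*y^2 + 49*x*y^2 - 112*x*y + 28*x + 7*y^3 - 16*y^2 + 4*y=-420*x + 7*y^3 + y^2*(49*x + 32) + y*(224*x - 60)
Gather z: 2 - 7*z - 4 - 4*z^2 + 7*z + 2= -4*z^2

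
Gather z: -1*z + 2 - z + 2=4 - 2*z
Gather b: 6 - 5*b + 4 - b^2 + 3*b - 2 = -b^2 - 2*b + 8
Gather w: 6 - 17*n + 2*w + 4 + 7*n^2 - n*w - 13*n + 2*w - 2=7*n^2 - 30*n + w*(4 - n) + 8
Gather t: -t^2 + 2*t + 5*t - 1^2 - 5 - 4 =-t^2 + 7*t - 10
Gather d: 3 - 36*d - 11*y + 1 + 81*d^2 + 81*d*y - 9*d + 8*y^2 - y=81*d^2 + d*(81*y - 45) + 8*y^2 - 12*y + 4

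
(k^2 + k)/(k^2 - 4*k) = (k + 1)/(k - 4)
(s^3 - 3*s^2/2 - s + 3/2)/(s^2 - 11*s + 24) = (s^3 - 3*s^2/2 - s + 3/2)/(s^2 - 11*s + 24)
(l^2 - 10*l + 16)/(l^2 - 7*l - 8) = (l - 2)/(l + 1)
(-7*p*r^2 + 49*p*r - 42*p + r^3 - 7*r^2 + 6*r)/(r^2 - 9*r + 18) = (-7*p*r + 7*p + r^2 - r)/(r - 3)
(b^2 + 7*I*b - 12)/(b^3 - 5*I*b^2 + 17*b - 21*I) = (b + 4*I)/(b^2 - 8*I*b - 7)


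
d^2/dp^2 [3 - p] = 0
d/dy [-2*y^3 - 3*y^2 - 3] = 6*y*(-y - 1)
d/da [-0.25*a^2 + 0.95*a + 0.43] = 0.95 - 0.5*a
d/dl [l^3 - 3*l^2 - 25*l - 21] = 3*l^2 - 6*l - 25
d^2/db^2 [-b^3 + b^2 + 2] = 2 - 6*b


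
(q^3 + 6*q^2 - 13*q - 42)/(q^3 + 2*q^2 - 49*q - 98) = (q - 3)/(q - 7)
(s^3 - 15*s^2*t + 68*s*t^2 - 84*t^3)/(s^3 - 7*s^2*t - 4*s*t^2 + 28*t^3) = (s - 6*t)/(s + 2*t)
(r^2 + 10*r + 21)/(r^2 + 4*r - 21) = (r + 3)/(r - 3)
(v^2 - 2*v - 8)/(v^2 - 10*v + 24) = (v + 2)/(v - 6)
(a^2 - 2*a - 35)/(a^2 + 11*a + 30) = (a - 7)/(a + 6)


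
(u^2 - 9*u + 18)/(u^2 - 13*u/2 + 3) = 2*(u - 3)/(2*u - 1)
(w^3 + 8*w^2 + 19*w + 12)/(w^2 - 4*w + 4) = (w^3 + 8*w^2 + 19*w + 12)/(w^2 - 4*w + 4)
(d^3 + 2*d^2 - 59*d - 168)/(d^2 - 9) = (d^2 - d - 56)/(d - 3)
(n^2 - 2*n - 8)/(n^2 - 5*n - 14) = (n - 4)/(n - 7)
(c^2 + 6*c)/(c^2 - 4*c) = (c + 6)/(c - 4)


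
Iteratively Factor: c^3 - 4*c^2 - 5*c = (c + 1)*(c^2 - 5*c) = (c - 5)*(c + 1)*(c)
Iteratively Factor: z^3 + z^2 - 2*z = (z)*(z^2 + z - 2) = z*(z - 1)*(z + 2)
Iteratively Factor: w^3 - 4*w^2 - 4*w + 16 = (w - 2)*(w^2 - 2*w - 8) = (w - 4)*(w - 2)*(w + 2)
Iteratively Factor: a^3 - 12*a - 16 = (a - 4)*(a^2 + 4*a + 4) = (a - 4)*(a + 2)*(a + 2)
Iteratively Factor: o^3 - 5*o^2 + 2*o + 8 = (o + 1)*(o^2 - 6*o + 8) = (o - 4)*(o + 1)*(o - 2)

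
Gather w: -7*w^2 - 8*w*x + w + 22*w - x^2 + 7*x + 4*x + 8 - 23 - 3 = -7*w^2 + w*(23 - 8*x) - x^2 + 11*x - 18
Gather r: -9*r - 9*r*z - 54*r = r*(-9*z - 63)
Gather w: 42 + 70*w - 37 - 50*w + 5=20*w + 10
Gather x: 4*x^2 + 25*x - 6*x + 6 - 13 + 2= 4*x^2 + 19*x - 5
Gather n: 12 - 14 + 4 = 2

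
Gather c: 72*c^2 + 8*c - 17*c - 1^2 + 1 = 72*c^2 - 9*c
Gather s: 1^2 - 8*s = 1 - 8*s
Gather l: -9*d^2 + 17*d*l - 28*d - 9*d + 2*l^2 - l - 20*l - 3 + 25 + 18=-9*d^2 - 37*d + 2*l^2 + l*(17*d - 21) + 40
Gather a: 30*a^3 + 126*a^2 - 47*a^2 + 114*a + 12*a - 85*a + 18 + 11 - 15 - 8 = 30*a^3 + 79*a^2 + 41*a + 6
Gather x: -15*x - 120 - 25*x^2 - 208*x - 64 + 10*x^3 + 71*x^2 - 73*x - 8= 10*x^3 + 46*x^2 - 296*x - 192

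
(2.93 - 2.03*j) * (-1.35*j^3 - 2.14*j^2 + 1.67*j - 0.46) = 2.7405*j^4 + 0.388699999999999*j^3 - 9.6603*j^2 + 5.8269*j - 1.3478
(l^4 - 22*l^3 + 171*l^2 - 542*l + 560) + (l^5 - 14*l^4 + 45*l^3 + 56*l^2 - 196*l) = l^5 - 13*l^4 + 23*l^3 + 227*l^2 - 738*l + 560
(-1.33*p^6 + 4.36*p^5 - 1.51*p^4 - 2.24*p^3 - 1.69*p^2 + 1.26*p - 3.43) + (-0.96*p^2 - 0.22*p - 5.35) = -1.33*p^6 + 4.36*p^5 - 1.51*p^4 - 2.24*p^3 - 2.65*p^2 + 1.04*p - 8.78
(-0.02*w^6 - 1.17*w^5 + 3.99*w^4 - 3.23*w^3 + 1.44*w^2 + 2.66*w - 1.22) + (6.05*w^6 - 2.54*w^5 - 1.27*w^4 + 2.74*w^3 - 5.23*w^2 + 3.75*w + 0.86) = 6.03*w^6 - 3.71*w^5 + 2.72*w^4 - 0.49*w^3 - 3.79*w^2 + 6.41*w - 0.36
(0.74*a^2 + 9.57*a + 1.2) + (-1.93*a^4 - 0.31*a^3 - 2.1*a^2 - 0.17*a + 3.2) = -1.93*a^4 - 0.31*a^3 - 1.36*a^2 + 9.4*a + 4.4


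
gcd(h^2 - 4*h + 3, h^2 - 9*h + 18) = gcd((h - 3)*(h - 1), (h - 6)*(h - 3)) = h - 3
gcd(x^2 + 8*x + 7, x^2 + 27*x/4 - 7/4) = x + 7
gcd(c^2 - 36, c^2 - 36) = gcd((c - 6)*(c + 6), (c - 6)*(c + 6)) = c^2 - 36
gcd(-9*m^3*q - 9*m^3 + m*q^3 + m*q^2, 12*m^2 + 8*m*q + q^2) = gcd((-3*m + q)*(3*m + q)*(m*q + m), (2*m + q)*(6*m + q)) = 1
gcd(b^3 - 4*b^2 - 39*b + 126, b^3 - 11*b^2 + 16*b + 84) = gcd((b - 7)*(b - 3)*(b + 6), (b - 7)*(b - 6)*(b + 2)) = b - 7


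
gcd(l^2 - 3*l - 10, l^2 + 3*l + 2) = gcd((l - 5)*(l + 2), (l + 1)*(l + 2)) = l + 2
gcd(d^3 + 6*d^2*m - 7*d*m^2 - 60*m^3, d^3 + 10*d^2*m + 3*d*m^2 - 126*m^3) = d - 3*m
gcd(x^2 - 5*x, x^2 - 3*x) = x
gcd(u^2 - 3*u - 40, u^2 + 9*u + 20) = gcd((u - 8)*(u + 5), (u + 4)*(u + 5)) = u + 5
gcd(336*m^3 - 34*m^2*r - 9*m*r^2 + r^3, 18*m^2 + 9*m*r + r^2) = 6*m + r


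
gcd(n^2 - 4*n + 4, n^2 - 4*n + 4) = n^2 - 4*n + 4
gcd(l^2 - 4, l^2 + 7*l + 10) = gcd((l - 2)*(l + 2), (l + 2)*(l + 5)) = l + 2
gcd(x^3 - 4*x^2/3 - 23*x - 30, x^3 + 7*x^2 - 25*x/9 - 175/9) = x + 5/3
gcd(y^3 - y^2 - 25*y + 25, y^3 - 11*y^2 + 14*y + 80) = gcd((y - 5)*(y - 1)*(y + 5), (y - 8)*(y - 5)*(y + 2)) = y - 5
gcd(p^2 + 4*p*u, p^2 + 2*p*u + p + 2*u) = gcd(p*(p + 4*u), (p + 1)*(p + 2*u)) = 1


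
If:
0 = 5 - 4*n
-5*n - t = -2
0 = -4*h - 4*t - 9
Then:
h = 2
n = 5/4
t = -17/4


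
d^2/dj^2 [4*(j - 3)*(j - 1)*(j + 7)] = 24*j + 24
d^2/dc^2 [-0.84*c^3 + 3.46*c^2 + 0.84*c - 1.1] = 6.92 - 5.04*c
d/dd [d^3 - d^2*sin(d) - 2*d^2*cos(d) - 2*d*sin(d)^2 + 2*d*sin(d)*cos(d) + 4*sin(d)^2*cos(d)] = 2*d^2*sin(d) - d^2*cos(d) + 3*d^2 - 2*d*sin(d) - 4*d*cos(d) + 2*sqrt(2)*d*cos(2*d + pi/4) - sin(d) + 3*sin(3*d) + sqrt(2)*sin(2*d + pi/4) - 1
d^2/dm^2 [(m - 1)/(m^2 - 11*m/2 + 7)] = 4*((13 - 6*m)*(2*m^2 - 11*m + 14) + (m - 1)*(4*m - 11)^2)/(2*m^2 - 11*m + 14)^3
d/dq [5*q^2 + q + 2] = 10*q + 1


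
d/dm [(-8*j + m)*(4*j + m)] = -4*j + 2*m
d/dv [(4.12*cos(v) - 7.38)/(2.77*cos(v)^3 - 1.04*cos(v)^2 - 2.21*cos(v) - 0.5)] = (22.8248*cos(v)^3 - 65.6126*cos(v)^2 + 15.3504*cos(v) + 18.3698)*sin(v)/(7.6729*cos(v)^6 - 5.7616*cos(v)^5 - 11.1618*cos(v)^4 + 1.8268*cos(v)^3 + 5.9241*cos(v)^2 + 2.21*cos(v) + 0.25)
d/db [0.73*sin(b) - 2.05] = 0.73*cos(b)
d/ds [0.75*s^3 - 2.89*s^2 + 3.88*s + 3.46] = 2.25*s^2 - 5.78*s + 3.88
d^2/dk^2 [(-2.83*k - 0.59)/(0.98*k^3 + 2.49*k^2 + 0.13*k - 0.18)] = (-16.307592*k^5 - 48.234228*k^4 - 57.40697*k^3 - 28.389894*k^2 - 9.38079*k - 0.681262)/(0.941192*k^9 + 7.174188*k^8 + 18.60285*k^7 + 16.822989*k^6 - 0.167691*k^5 - 3.359403*k^4 - 0.252143*k^3 + 0.232902*k^2 + 0.012636*k - 0.005832)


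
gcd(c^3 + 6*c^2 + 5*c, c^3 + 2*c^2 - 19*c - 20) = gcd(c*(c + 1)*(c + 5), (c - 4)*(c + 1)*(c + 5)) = c^2 + 6*c + 5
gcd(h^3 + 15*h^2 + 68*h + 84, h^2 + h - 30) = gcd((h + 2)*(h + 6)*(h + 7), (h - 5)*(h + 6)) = h + 6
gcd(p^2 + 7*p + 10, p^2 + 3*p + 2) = p + 2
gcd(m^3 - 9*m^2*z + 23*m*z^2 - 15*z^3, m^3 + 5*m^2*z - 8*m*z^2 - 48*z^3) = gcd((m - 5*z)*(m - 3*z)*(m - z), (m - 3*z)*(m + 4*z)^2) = -m + 3*z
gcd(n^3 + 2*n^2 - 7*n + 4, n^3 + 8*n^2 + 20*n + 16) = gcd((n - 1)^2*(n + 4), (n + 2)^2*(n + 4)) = n + 4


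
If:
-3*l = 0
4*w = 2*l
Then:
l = 0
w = 0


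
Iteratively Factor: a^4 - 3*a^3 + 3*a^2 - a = (a - 1)*(a^3 - 2*a^2 + a) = (a - 1)^2*(a^2 - a) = (a - 1)^3*(a)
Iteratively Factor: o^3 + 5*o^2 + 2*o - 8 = (o - 1)*(o^2 + 6*o + 8) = (o - 1)*(o + 2)*(o + 4)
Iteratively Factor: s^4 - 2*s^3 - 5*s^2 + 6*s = (s + 2)*(s^3 - 4*s^2 + 3*s) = (s - 3)*(s + 2)*(s^2 - s) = s*(s - 3)*(s + 2)*(s - 1)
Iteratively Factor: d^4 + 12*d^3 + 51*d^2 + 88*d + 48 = (d + 3)*(d^3 + 9*d^2 + 24*d + 16) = (d + 3)*(d + 4)*(d^2 + 5*d + 4) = (d + 1)*(d + 3)*(d + 4)*(d + 4)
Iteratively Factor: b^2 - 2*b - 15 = (b - 5)*(b + 3)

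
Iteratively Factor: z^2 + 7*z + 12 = (z + 3)*(z + 4)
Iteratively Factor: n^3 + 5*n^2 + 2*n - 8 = (n - 1)*(n^2 + 6*n + 8) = (n - 1)*(n + 4)*(n + 2)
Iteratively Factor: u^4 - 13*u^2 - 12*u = (u + 1)*(u^3 - u^2 - 12*u) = (u - 4)*(u + 1)*(u^2 + 3*u) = (u - 4)*(u + 1)*(u + 3)*(u)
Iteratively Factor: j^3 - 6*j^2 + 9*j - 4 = (j - 1)*(j^2 - 5*j + 4) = (j - 4)*(j - 1)*(j - 1)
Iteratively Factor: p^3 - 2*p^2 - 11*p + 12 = (p + 3)*(p^2 - 5*p + 4) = (p - 1)*(p + 3)*(p - 4)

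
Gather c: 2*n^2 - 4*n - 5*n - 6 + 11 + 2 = 2*n^2 - 9*n + 7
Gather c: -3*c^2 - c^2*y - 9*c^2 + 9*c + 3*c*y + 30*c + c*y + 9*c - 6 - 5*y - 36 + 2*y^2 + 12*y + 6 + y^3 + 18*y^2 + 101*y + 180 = c^2*(-y - 12) + c*(4*y + 48) + y^3 + 20*y^2 + 108*y + 144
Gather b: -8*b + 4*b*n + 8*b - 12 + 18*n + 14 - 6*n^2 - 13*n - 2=4*b*n - 6*n^2 + 5*n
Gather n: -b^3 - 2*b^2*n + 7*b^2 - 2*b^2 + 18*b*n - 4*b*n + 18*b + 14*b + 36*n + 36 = -b^3 + 5*b^2 + 32*b + n*(-2*b^2 + 14*b + 36) + 36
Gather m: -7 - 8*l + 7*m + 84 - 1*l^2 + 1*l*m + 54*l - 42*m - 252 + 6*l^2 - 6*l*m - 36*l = 5*l^2 + 10*l + m*(-5*l - 35) - 175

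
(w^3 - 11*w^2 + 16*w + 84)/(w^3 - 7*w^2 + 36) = (w - 7)/(w - 3)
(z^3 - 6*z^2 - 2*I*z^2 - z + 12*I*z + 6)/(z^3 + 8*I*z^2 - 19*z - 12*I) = (z^3 - 2*z^2*(3 + I) + z*(-1 + 12*I) + 6)/(z^3 + 8*I*z^2 - 19*z - 12*I)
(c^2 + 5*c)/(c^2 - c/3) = 3*(c + 5)/(3*c - 1)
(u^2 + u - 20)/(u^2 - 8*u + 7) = (u^2 + u - 20)/(u^2 - 8*u + 7)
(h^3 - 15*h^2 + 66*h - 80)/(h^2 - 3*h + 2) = (h^2 - 13*h + 40)/(h - 1)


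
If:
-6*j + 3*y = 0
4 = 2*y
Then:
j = 1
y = 2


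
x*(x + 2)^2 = x^3 + 4*x^2 + 4*x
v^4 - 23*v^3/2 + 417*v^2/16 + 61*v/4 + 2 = (v - 8)*(v - 4)*(v + 1/4)^2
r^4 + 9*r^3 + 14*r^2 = r^2*(r + 2)*(r + 7)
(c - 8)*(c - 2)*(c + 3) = c^3 - 7*c^2 - 14*c + 48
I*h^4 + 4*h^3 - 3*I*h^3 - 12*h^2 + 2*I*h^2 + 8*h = h*(h - 2)*(h - 4*I)*(I*h - I)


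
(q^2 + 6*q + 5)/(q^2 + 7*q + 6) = (q + 5)/(q + 6)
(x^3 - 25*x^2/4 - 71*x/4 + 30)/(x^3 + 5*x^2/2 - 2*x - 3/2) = (4*x^2 - 37*x + 40)/(2*(2*x^2 - x - 1))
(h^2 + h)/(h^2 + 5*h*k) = (h + 1)/(h + 5*k)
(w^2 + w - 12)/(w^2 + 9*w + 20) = (w - 3)/(w + 5)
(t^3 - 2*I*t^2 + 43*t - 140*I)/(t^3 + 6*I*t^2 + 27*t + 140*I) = (t - 4*I)/(t + 4*I)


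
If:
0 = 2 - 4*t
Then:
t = 1/2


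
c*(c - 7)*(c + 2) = c^3 - 5*c^2 - 14*c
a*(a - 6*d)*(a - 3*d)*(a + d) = a^4 - 8*a^3*d + 9*a^2*d^2 + 18*a*d^3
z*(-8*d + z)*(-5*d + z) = 40*d^2*z - 13*d*z^2 + z^3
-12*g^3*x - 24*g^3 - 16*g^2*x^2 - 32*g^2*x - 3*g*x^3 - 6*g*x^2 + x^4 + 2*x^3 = (-6*g + x)*(g + x)*(2*g + x)*(x + 2)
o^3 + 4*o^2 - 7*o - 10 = (o - 2)*(o + 1)*(o + 5)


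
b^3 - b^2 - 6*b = b*(b - 3)*(b + 2)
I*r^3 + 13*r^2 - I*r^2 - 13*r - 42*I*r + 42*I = (r - 7*I)*(r - 6*I)*(I*r - I)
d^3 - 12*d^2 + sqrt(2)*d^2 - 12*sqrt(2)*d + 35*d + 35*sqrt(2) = (d - 7)*(d - 5)*(d + sqrt(2))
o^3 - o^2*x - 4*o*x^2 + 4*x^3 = (o - 2*x)*(o - x)*(o + 2*x)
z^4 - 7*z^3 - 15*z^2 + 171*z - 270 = (z - 6)*(z - 3)^2*(z + 5)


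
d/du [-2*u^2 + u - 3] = 1 - 4*u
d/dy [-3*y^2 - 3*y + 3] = -6*y - 3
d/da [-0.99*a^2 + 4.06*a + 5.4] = 4.06 - 1.98*a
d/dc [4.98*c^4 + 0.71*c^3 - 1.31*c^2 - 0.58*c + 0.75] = 19.92*c^3 + 2.13*c^2 - 2.62*c - 0.58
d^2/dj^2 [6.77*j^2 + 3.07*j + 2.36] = 13.5400000000000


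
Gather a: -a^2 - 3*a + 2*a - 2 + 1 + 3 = -a^2 - a + 2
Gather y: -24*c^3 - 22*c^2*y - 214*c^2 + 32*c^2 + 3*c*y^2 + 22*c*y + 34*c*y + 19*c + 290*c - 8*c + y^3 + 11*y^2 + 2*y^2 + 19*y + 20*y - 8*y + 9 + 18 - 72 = -24*c^3 - 182*c^2 + 301*c + y^3 + y^2*(3*c + 13) + y*(-22*c^2 + 56*c + 31) - 45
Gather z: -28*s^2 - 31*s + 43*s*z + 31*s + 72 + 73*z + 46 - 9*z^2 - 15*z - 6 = -28*s^2 - 9*z^2 + z*(43*s + 58) + 112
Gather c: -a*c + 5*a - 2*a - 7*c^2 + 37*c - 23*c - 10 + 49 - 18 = 3*a - 7*c^2 + c*(14 - a) + 21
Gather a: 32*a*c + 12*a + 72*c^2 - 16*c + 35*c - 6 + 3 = a*(32*c + 12) + 72*c^2 + 19*c - 3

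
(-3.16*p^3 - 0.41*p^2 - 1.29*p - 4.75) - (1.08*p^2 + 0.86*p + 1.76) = -3.16*p^3 - 1.49*p^2 - 2.15*p - 6.51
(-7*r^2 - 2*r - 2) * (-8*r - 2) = 56*r^3 + 30*r^2 + 20*r + 4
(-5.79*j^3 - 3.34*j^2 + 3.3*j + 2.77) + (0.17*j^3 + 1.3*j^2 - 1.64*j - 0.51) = -5.62*j^3 - 2.04*j^2 + 1.66*j + 2.26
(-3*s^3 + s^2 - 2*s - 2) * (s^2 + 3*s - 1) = -3*s^5 - 8*s^4 + 4*s^3 - 9*s^2 - 4*s + 2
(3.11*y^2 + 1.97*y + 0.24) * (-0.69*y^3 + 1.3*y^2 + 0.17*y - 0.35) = -2.1459*y^5 + 2.6837*y^4 + 2.9241*y^3 - 0.4416*y^2 - 0.6487*y - 0.084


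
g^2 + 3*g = g*(g + 3)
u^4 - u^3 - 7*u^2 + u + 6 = (u - 3)*(u - 1)*(u + 1)*(u + 2)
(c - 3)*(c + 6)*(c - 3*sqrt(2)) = c^3 - 3*sqrt(2)*c^2 + 3*c^2 - 18*c - 9*sqrt(2)*c + 54*sqrt(2)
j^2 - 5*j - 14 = (j - 7)*(j + 2)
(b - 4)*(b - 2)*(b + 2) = b^3 - 4*b^2 - 4*b + 16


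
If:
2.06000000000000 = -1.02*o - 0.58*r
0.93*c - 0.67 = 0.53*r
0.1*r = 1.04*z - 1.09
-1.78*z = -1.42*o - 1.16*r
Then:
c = 15.59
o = -16.86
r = 26.09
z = 3.56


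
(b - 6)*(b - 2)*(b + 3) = b^3 - 5*b^2 - 12*b + 36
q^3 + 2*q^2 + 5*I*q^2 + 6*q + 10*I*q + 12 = (q + 2)*(q - I)*(q + 6*I)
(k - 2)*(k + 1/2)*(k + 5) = k^3 + 7*k^2/2 - 17*k/2 - 5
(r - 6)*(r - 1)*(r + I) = r^3 - 7*r^2 + I*r^2 + 6*r - 7*I*r + 6*I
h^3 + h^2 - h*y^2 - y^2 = (h + 1)*(h - y)*(h + y)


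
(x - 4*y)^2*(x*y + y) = x^3*y - 8*x^2*y^2 + x^2*y + 16*x*y^3 - 8*x*y^2 + 16*y^3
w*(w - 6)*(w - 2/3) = w^3 - 20*w^2/3 + 4*w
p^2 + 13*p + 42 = (p + 6)*(p + 7)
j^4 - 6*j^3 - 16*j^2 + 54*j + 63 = (j - 7)*(j - 3)*(j + 1)*(j + 3)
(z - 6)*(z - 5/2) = z^2 - 17*z/2 + 15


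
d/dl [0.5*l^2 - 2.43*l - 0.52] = 1.0*l - 2.43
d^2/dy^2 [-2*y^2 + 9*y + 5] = -4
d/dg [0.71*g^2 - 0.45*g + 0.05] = 1.42*g - 0.45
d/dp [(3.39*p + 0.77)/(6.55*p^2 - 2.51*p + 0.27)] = (-22.2045*p^2 - 10.087*p + 2.848)/(42.9025*p^4 - 32.881*p^3 + 9.8371*p^2 - 1.3554*p + 0.0729)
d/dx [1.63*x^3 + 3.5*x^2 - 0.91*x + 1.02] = 4.89*x^2 + 7.0*x - 0.91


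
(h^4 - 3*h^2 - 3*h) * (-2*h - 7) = -2*h^5 - 7*h^4 + 6*h^3 + 27*h^2 + 21*h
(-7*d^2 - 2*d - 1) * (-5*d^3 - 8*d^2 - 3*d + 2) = 35*d^5 + 66*d^4 + 42*d^3 - d - 2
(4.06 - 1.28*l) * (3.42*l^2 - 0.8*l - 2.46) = -4.3776*l^3 + 14.9092*l^2 - 0.0991999999999997*l - 9.9876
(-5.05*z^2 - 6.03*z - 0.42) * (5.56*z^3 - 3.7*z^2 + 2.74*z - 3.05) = -28.078*z^5 - 14.8418*z^4 + 6.1388*z^3 + 0.434299999999997*z^2 + 17.2407*z + 1.281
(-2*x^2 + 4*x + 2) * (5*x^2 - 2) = -10*x^4 + 20*x^3 + 14*x^2 - 8*x - 4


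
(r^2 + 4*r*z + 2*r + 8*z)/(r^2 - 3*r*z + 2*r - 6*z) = (-r - 4*z)/(-r + 3*z)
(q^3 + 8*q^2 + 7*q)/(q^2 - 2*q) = (q^2 + 8*q + 7)/(q - 2)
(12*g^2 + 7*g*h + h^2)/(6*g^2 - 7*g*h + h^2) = (12*g^2 + 7*g*h + h^2)/(6*g^2 - 7*g*h + h^2)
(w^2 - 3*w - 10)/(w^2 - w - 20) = (w + 2)/(w + 4)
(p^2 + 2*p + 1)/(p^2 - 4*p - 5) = (p + 1)/(p - 5)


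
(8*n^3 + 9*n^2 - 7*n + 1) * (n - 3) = 8*n^4 - 15*n^3 - 34*n^2 + 22*n - 3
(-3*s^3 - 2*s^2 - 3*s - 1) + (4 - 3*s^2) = -3*s^3 - 5*s^2 - 3*s + 3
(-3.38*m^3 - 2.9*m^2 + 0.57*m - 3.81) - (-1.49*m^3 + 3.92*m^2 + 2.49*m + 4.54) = -1.89*m^3 - 6.82*m^2 - 1.92*m - 8.35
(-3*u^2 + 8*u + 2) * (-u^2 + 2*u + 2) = 3*u^4 - 14*u^3 + 8*u^2 + 20*u + 4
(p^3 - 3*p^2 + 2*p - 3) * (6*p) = 6*p^4 - 18*p^3 + 12*p^2 - 18*p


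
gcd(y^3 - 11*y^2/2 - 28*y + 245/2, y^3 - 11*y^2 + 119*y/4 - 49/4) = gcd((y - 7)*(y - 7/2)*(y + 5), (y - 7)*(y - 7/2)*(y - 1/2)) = y^2 - 21*y/2 + 49/2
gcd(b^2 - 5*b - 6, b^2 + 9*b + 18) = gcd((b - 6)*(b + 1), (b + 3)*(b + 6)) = 1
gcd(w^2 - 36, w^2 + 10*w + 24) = w + 6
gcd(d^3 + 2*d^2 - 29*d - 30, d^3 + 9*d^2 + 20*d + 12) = d^2 + 7*d + 6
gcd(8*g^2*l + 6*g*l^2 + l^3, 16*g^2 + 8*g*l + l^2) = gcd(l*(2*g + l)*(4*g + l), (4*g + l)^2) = 4*g + l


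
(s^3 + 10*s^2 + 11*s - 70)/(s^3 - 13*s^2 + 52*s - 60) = (s^2 + 12*s + 35)/(s^2 - 11*s + 30)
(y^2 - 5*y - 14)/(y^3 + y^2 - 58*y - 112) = (y - 7)/(y^2 - y - 56)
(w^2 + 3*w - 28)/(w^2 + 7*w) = (w - 4)/w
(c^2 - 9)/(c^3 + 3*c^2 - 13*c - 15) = (c + 3)/(c^2 + 6*c + 5)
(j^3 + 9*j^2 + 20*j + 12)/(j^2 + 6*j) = j + 3 + 2/j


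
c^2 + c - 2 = (c - 1)*(c + 2)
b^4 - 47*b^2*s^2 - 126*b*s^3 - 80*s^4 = (b - 8*s)*(b + s)*(b + 2*s)*(b + 5*s)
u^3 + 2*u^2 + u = u*(u + 1)^2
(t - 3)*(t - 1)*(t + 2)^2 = t^4 - 9*t^2 - 4*t + 12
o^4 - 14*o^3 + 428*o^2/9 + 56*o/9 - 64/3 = (o - 8)*(o - 6)*(o - 2/3)*(o + 2/3)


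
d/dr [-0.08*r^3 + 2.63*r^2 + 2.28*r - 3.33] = -0.24*r^2 + 5.26*r + 2.28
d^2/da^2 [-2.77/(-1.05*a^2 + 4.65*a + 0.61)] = (6.10785*a^2 - 27.04905*a - 2.77*(2.1*a - 4.65)*(4.2*a - 9.3) - 3.54837)/(-1.05*a^2 + 4.65*a + 0.61)^3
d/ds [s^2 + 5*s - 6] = 2*s + 5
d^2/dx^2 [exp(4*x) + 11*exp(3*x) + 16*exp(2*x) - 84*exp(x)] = (16*exp(3*x) + 99*exp(2*x) + 64*exp(x) - 84)*exp(x)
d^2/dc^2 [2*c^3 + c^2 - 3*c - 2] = 12*c + 2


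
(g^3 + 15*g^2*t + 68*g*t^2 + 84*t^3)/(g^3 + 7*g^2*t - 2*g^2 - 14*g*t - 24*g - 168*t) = (g^2 + 8*g*t + 12*t^2)/(g^2 - 2*g - 24)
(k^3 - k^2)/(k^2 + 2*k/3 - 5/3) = 3*k^2/(3*k + 5)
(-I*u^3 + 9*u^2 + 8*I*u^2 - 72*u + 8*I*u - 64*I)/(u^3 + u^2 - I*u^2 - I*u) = (-I*u^3 + u^2*(9 + 8*I) + 8*u*(-9 + I) - 64*I)/(u*(u^2 + u*(1 - I) - I))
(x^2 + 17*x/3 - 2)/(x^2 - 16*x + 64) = (x^2 + 17*x/3 - 2)/(x^2 - 16*x + 64)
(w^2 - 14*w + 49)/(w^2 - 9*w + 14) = (w - 7)/(w - 2)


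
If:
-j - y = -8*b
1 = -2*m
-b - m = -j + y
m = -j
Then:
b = 1/6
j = 1/2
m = -1/2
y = 5/6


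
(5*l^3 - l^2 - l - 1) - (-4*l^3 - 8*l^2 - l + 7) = 9*l^3 + 7*l^2 - 8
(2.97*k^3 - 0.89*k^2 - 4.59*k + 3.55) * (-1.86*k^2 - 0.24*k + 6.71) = -5.5242*k^5 + 0.9426*k^4 + 28.6797*k^3 - 11.4733*k^2 - 31.6509*k + 23.8205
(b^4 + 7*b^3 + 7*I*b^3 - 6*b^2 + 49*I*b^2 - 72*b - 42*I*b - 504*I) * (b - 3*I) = b^5 + 7*b^4 + 4*I*b^4 + 15*b^3 + 28*I*b^3 + 75*b^2 - 24*I*b^2 - 126*b - 288*I*b - 1512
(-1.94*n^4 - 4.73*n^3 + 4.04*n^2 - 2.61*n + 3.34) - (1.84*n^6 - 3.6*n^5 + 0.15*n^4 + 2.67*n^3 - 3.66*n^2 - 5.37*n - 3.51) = -1.84*n^6 + 3.6*n^5 - 2.09*n^4 - 7.4*n^3 + 7.7*n^2 + 2.76*n + 6.85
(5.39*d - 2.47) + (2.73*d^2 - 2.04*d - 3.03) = 2.73*d^2 + 3.35*d - 5.5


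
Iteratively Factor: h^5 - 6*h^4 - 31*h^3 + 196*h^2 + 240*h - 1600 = (h + 4)*(h^4 - 10*h^3 + 9*h^2 + 160*h - 400) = (h - 4)*(h + 4)*(h^3 - 6*h^2 - 15*h + 100) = (h - 5)*(h - 4)*(h + 4)*(h^2 - h - 20) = (h - 5)*(h - 4)*(h + 4)^2*(h - 5)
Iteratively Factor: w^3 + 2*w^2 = (w)*(w^2 + 2*w) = w*(w + 2)*(w)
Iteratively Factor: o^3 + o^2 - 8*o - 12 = (o - 3)*(o^2 + 4*o + 4) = (o - 3)*(o + 2)*(o + 2)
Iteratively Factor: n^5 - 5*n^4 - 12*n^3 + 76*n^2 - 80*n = (n)*(n^4 - 5*n^3 - 12*n^2 + 76*n - 80) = n*(n - 2)*(n^3 - 3*n^2 - 18*n + 40) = n*(n - 5)*(n - 2)*(n^2 + 2*n - 8) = n*(n - 5)*(n - 2)^2*(n + 4)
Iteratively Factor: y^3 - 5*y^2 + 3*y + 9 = (y + 1)*(y^2 - 6*y + 9) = (y - 3)*(y + 1)*(y - 3)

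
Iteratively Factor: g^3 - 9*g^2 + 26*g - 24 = (g - 2)*(g^2 - 7*g + 12) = (g - 3)*(g - 2)*(g - 4)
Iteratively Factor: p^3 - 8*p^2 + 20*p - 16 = (p - 4)*(p^2 - 4*p + 4) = (p - 4)*(p - 2)*(p - 2)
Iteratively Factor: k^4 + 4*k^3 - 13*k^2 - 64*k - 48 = (k + 4)*(k^3 - 13*k - 12) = (k + 1)*(k + 4)*(k^2 - k - 12) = (k + 1)*(k + 3)*(k + 4)*(k - 4)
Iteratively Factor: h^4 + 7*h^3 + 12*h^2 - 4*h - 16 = (h + 2)*(h^3 + 5*h^2 + 2*h - 8) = (h + 2)^2*(h^2 + 3*h - 4) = (h - 1)*(h + 2)^2*(h + 4)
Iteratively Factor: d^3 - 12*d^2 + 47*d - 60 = (d - 3)*(d^2 - 9*d + 20) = (d - 5)*(d - 3)*(d - 4)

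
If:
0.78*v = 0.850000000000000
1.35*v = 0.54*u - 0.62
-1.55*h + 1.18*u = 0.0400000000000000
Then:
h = 2.92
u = 3.87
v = 1.09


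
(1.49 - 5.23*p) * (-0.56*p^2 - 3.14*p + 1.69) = 2.9288*p^3 + 15.5878*p^2 - 13.5173*p + 2.5181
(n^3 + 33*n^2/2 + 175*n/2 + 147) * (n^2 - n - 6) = n^5 + 31*n^4/2 + 65*n^3 - 79*n^2/2 - 672*n - 882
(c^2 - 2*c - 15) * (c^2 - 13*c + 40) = c^4 - 15*c^3 + 51*c^2 + 115*c - 600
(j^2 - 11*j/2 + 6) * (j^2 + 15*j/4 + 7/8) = j^4 - 7*j^3/4 - 55*j^2/4 + 283*j/16 + 21/4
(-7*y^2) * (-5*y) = 35*y^3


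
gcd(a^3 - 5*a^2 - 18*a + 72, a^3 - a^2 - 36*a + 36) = a - 6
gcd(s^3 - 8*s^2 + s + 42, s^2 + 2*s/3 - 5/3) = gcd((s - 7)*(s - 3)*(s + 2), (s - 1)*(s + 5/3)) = 1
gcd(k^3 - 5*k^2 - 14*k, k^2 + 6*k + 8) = k + 2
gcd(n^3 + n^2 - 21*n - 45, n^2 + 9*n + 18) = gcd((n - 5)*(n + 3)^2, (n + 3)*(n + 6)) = n + 3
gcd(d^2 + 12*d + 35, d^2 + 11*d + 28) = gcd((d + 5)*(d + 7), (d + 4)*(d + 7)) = d + 7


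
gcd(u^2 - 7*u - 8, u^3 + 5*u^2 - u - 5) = u + 1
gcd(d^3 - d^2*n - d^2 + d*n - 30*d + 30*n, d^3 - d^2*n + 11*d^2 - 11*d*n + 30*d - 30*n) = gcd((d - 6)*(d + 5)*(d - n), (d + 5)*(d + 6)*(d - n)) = d^2 - d*n + 5*d - 5*n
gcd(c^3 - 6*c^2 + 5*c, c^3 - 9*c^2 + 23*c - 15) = c^2 - 6*c + 5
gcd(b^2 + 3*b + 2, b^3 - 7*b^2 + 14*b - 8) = 1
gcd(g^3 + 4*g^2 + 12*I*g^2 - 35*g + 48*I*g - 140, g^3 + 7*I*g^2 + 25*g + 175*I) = g^2 + 12*I*g - 35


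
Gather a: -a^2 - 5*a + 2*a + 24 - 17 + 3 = -a^2 - 3*a + 10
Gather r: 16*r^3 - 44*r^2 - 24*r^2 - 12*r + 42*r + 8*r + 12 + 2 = 16*r^3 - 68*r^2 + 38*r + 14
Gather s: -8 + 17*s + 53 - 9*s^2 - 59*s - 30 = -9*s^2 - 42*s + 15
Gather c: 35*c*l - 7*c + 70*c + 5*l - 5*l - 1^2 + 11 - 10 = c*(35*l + 63)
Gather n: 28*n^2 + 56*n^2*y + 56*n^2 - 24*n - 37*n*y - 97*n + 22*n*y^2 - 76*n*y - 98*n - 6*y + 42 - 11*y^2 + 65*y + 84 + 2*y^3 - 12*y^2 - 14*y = n^2*(56*y + 84) + n*(22*y^2 - 113*y - 219) + 2*y^3 - 23*y^2 + 45*y + 126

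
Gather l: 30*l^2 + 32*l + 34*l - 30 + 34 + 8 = 30*l^2 + 66*l + 12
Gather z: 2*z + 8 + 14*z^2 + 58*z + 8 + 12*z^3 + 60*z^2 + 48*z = 12*z^3 + 74*z^2 + 108*z + 16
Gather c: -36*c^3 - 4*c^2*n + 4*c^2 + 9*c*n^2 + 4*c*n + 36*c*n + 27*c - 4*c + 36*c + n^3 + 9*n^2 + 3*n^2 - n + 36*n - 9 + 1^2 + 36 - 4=-36*c^3 + c^2*(4 - 4*n) + c*(9*n^2 + 40*n + 59) + n^3 + 12*n^2 + 35*n + 24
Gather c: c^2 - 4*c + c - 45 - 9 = c^2 - 3*c - 54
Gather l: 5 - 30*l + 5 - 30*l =10 - 60*l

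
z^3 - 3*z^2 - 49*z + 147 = (z - 7)*(z - 3)*(z + 7)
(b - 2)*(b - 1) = b^2 - 3*b + 2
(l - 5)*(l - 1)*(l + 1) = l^3 - 5*l^2 - l + 5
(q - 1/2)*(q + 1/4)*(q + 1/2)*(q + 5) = q^4 + 21*q^3/4 + q^2 - 21*q/16 - 5/16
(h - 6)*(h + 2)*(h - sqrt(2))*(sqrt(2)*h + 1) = sqrt(2)*h^4 - 4*sqrt(2)*h^3 - h^3 - 13*sqrt(2)*h^2 + 4*h^2 + 4*sqrt(2)*h + 12*h + 12*sqrt(2)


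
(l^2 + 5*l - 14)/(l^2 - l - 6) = (-l^2 - 5*l + 14)/(-l^2 + l + 6)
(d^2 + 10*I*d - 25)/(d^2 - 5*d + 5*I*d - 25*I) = (d + 5*I)/(d - 5)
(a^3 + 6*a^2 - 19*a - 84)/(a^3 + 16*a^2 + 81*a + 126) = (a - 4)/(a + 6)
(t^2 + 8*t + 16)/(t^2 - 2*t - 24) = (t + 4)/(t - 6)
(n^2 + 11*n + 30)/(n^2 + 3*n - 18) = (n + 5)/(n - 3)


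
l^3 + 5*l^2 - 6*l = l*(l - 1)*(l + 6)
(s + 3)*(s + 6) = s^2 + 9*s + 18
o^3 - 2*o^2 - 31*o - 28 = (o - 7)*(o + 1)*(o + 4)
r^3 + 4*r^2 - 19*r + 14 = (r - 2)*(r - 1)*(r + 7)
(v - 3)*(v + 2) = v^2 - v - 6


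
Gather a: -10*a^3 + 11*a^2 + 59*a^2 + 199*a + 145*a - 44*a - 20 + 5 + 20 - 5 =-10*a^3 + 70*a^2 + 300*a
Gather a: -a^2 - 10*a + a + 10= -a^2 - 9*a + 10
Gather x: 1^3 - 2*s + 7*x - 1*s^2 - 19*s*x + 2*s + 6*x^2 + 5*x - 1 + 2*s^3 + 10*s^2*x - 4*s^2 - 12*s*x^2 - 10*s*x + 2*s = 2*s^3 - 5*s^2 + 2*s + x^2*(6 - 12*s) + x*(10*s^2 - 29*s + 12)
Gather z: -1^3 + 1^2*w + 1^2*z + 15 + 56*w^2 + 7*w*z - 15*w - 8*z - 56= 56*w^2 - 14*w + z*(7*w - 7) - 42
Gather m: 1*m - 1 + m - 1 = 2*m - 2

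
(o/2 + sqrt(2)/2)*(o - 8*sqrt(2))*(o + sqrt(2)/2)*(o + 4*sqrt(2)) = o^4/2 - 5*sqrt(2)*o^3/4 - 75*o^2/2 - 50*sqrt(2)*o - 32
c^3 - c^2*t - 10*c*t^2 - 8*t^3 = (c - 4*t)*(c + t)*(c + 2*t)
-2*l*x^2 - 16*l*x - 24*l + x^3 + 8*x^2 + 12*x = (-2*l + x)*(x + 2)*(x + 6)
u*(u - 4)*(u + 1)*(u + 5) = u^4 + 2*u^3 - 19*u^2 - 20*u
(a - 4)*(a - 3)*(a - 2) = a^3 - 9*a^2 + 26*a - 24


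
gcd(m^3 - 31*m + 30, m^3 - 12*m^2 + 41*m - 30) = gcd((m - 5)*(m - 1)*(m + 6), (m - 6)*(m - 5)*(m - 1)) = m^2 - 6*m + 5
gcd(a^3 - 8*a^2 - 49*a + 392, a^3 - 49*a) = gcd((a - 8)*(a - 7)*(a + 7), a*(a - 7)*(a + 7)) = a^2 - 49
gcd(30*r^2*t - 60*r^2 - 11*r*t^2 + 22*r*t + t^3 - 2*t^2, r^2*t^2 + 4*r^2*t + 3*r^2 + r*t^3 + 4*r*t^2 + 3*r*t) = 1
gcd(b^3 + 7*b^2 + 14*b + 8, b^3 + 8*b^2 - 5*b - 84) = b + 4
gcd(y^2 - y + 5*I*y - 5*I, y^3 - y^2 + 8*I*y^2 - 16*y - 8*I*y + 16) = y - 1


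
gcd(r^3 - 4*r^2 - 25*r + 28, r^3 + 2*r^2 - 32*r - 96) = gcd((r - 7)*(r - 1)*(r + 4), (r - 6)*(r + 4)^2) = r + 4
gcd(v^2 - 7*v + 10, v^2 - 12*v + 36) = 1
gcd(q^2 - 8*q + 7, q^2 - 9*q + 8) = q - 1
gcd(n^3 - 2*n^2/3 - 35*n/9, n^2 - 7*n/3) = n^2 - 7*n/3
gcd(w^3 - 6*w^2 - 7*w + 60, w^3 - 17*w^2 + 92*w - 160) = w^2 - 9*w + 20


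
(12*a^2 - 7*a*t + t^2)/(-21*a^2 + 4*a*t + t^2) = (-4*a + t)/(7*a + t)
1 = 1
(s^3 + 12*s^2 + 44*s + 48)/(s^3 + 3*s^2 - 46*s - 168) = (s + 2)/(s - 7)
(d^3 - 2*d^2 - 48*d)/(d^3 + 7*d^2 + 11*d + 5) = d*(d^2 - 2*d - 48)/(d^3 + 7*d^2 + 11*d + 5)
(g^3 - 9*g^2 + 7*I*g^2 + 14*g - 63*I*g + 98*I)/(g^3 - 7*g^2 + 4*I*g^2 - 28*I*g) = (g^2 + g*(-2 + 7*I) - 14*I)/(g*(g + 4*I))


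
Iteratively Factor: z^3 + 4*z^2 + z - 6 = (z + 3)*(z^2 + z - 2) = (z + 2)*(z + 3)*(z - 1)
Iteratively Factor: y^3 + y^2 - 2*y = (y)*(y^2 + y - 2) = y*(y - 1)*(y + 2)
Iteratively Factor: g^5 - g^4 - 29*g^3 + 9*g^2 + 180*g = (g + 4)*(g^4 - 5*g^3 - 9*g^2 + 45*g) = (g - 3)*(g + 4)*(g^3 - 2*g^2 - 15*g) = (g - 5)*(g - 3)*(g + 4)*(g^2 + 3*g) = (g - 5)*(g - 3)*(g + 3)*(g + 4)*(g)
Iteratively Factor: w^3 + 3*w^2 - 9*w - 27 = (w + 3)*(w^2 - 9) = (w + 3)^2*(w - 3)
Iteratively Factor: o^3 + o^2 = (o)*(o^2 + o) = o*(o + 1)*(o)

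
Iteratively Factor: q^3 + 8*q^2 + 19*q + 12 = (q + 3)*(q^2 + 5*q + 4) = (q + 1)*(q + 3)*(q + 4)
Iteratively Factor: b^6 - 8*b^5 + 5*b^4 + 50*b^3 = (b)*(b^5 - 8*b^4 + 5*b^3 + 50*b^2) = b^2*(b^4 - 8*b^3 + 5*b^2 + 50*b) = b^2*(b - 5)*(b^3 - 3*b^2 - 10*b) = b^2*(b - 5)^2*(b^2 + 2*b) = b^3*(b - 5)^2*(b + 2)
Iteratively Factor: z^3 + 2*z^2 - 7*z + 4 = (z - 1)*(z^2 + 3*z - 4) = (z - 1)*(z + 4)*(z - 1)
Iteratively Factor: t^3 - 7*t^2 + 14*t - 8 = (t - 1)*(t^2 - 6*t + 8) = (t - 4)*(t - 1)*(t - 2)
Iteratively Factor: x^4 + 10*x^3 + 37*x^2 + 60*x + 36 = (x + 2)*(x^3 + 8*x^2 + 21*x + 18) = (x + 2)*(x + 3)*(x^2 + 5*x + 6) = (x + 2)*(x + 3)^2*(x + 2)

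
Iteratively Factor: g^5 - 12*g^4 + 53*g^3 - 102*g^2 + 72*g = (g)*(g^4 - 12*g^3 + 53*g^2 - 102*g + 72) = g*(g - 2)*(g^3 - 10*g^2 + 33*g - 36) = g*(g - 3)*(g - 2)*(g^2 - 7*g + 12) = g*(g - 3)^2*(g - 2)*(g - 4)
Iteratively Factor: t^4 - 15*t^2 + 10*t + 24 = (t + 4)*(t^3 - 4*t^2 + t + 6) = (t + 1)*(t + 4)*(t^2 - 5*t + 6) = (t - 2)*(t + 1)*(t + 4)*(t - 3)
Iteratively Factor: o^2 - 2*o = (o)*(o - 2)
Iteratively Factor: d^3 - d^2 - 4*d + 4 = (d - 1)*(d^2 - 4) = (d - 2)*(d - 1)*(d + 2)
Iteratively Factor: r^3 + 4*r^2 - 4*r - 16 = (r + 4)*(r^2 - 4) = (r - 2)*(r + 4)*(r + 2)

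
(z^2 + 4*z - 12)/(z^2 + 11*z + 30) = (z - 2)/(z + 5)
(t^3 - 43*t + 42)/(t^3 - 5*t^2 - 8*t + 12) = (t + 7)/(t + 2)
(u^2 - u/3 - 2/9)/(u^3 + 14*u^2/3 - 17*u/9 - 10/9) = 1/(u + 5)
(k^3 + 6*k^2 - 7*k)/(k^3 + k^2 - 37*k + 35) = k/(k - 5)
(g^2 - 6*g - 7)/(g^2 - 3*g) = (g^2 - 6*g - 7)/(g*(g - 3))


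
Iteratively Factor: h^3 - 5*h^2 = (h)*(h^2 - 5*h) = h*(h - 5)*(h)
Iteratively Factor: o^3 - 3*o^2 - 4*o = (o)*(o^2 - 3*o - 4) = o*(o - 4)*(o + 1)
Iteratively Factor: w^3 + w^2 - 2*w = (w)*(w^2 + w - 2) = w*(w - 1)*(w + 2)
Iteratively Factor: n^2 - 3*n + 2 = (n - 2)*(n - 1)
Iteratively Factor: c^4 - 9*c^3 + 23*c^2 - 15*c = (c - 1)*(c^3 - 8*c^2 + 15*c) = (c - 5)*(c - 1)*(c^2 - 3*c) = c*(c - 5)*(c - 1)*(c - 3)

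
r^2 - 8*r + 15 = (r - 5)*(r - 3)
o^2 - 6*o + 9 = (o - 3)^2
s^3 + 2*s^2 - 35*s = s*(s - 5)*(s + 7)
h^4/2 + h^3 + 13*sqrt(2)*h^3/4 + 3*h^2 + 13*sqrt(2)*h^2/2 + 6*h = h*(h/2 + 1)*(h + sqrt(2)/2)*(h + 6*sqrt(2))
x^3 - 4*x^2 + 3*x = x*(x - 3)*(x - 1)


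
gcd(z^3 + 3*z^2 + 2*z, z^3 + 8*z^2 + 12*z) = z^2 + 2*z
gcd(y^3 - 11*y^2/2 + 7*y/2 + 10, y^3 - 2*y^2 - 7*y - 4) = y^2 - 3*y - 4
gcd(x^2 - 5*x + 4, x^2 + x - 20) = x - 4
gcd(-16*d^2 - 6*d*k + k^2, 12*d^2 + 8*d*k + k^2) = 2*d + k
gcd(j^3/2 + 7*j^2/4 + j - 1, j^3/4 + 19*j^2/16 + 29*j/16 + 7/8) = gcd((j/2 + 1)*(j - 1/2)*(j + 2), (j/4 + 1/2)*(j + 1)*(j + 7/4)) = j + 2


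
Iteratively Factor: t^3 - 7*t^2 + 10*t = (t - 5)*(t^2 - 2*t) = t*(t - 5)*(t - 2)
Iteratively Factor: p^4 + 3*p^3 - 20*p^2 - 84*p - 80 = (p - 5)*(p^3 + 8*p^2 + 20*p + 16) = (p - 5)*(p + 2)*(p^2 + 6*p + 8) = (p - 5)*(p + 2)*(p + 4)*(p + 2)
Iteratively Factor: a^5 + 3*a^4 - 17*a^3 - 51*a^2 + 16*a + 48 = (a + 4)*(a^4 - a^3 - 13*a^2 + a + 12) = (a + 1)*(a + 4)*(a^3 - 2*a^2 - 11*a + 12) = (a + 1)*(a + 3)*(a + 4)*(a^2 - 5*a + 4) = (a - 4)*(a + 1)*(a + 3)*(a + 4)*(a - 1)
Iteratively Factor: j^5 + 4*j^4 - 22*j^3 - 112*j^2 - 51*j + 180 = (j + 4)*(j^4 - 22*j^2 - 24*j + 45) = (j + 3)*(j + 4)*(j^3 - 3*j^2 - 13*j + 15) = (j - 5)*(j + 3)*(j + 4)*(j^2 + 2*j - 3) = (j - 5)*(j + 3)^2*(j + 4)*(j - 1)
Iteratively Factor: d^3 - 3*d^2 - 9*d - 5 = (d - 5)*(d^2 + 2*d + 1) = (d - 5)*(d + 1)*(d + 1)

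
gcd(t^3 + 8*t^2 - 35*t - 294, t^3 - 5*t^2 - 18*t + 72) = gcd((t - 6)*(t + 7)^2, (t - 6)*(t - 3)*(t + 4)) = t - 6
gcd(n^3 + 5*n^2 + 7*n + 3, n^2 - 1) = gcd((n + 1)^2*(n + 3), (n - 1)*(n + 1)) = n + 1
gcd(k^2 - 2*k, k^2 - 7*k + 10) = k - 2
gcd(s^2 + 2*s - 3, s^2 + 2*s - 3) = s^2 + 2*s - 3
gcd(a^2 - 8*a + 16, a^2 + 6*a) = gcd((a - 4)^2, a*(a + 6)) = 1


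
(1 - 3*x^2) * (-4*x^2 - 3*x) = 12*x^4 + 9*x^3 - 4*x^2 - 3*x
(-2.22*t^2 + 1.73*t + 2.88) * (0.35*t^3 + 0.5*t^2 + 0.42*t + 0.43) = -0.777*t^5 - 0.5045*t^4 + 0.9406*t^3 + 1.212*t^2 + 1.9535*t + 1.2384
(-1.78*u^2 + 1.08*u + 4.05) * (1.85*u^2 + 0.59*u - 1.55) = -3.293*u^4 + 0.9478*u^3 + 10.8887*u^2 + 0.7155*u - 6.2775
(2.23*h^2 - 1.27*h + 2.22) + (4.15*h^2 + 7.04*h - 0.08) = 6.38*h^2 + 5.77*h + 2.14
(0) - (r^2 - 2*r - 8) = -r^2 + 2*r + 8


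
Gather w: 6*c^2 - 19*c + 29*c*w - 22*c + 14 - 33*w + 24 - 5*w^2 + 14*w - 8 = 6*c^2 - 41*c - 5*w^2 + w*(29*c - 19) + 30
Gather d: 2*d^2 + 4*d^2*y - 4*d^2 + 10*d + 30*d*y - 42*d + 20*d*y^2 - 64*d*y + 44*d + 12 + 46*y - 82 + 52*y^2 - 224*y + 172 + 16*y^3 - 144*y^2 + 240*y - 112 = d^2*(4*y - 2) + d*(20*y^2 - 34*y + 12) + 16*y^3 - 92*y^2 + 62*y - 10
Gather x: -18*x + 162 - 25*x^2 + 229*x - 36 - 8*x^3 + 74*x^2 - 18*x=-8*x^3 + 49*x^2 + 193*x + 126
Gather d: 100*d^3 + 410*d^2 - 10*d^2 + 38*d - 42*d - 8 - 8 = 100*d^3 + 400*d^2 - 4*d - 16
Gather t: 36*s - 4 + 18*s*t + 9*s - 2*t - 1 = 45*s + t*(18*s - 2) - 5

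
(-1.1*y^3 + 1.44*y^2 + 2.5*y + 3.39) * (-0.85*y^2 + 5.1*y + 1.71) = 0.935*y^5 - 6.834*y^4 + 3.338*y^3 + 12.3309*y^2 + 21.564*y + 5.7969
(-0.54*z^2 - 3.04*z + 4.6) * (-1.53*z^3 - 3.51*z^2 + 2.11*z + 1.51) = 0.8262*z^5 + 6.5466*z^4 + 2.493*z^3 - 23.3758*z^2 + 5.1156*z + 6.946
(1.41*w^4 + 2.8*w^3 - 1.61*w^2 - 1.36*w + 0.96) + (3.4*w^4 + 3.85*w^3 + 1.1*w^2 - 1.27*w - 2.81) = 4.81*w^4 + 6.65*w^3 - 0.51*w^2 - 2.63*w - 1.85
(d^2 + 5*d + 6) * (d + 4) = d^3 + 9*d^2 + 26*d + 24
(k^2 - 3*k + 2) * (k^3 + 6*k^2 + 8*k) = k^5 + 3*k^4 - 8*k^3 - 12*k^2 + 16*k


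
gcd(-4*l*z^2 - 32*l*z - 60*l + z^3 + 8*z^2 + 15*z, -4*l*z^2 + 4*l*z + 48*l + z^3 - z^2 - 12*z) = -4*l*z - 12*l + z^2 + 3*z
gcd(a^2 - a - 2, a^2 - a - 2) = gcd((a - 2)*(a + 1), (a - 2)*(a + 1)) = a^2 - a - 2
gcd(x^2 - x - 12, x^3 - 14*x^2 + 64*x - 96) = x - 4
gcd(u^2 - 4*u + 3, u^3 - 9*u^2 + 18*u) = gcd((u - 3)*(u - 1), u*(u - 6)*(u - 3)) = u - 3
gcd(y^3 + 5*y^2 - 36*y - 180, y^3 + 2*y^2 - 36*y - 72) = y^2 - 36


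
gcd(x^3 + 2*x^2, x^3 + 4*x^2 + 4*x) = x^2 + 2*x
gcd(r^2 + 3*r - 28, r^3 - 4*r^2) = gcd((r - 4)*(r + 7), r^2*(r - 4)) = r - 4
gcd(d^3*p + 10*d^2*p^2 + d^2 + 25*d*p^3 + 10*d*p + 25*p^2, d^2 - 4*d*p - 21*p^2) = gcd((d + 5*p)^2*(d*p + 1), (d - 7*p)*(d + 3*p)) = 1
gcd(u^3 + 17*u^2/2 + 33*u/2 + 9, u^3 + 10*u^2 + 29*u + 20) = u + 1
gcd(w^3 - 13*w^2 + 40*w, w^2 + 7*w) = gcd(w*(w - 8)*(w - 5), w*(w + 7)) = w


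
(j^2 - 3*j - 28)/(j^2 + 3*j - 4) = (j - 7)/(j - 1)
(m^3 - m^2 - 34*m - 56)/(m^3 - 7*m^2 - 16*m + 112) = (m + 2)/(m - 4)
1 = 1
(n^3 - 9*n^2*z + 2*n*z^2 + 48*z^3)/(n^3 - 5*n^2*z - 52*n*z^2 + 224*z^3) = (-n^2 + n*z + 6*z^2)/(-n^2 - 3*n*z + 28*z^2)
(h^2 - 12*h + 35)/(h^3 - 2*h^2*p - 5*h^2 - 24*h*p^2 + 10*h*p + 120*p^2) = (7 - h)/(-h^2 + 2*h*p + 24*p^2)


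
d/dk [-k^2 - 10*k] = -2*k - 10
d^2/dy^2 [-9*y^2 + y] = -18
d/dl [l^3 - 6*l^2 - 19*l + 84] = 3*l^2 - 12*l - 19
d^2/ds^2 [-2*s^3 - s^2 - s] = -12*s - 2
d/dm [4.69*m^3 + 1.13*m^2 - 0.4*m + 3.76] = 14.07*m^2 + 2.26*m - 0.4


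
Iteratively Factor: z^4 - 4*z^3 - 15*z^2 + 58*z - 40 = (z - 2)*(z^3 - 2*z^2 - 19*z + 20) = (z - 5)*(z - 2)*(z^2 + 3*z - 4) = (z - 5)*(z - 2)*(z - 1)*(z + 4)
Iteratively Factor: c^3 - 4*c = (c - 2)*(c^2 + 2*c) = c*(c - 2)*(c + 2)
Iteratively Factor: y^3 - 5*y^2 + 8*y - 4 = (y - 1)*(y^2 - 4*y + 4) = (y - 2)*(y - 1)*(y - 2)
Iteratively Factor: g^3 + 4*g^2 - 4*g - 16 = (g - 2)*(g^2 + 6*g + 8) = (g - 2)*(g + 2)*(g + 4)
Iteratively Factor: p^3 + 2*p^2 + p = (p + 1)*(p^2 + p) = p*(p + 1)*(p + 1)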